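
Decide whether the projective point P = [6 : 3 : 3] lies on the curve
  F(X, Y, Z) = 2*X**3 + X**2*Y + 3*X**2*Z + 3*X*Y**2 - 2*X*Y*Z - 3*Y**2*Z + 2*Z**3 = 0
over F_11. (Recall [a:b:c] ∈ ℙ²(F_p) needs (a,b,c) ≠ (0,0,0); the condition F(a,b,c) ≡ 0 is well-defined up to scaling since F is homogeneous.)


F(6,3,3) ≡ 0 (mod 11); P is on the curve.

Evaluate F(6, 3, 3) term-by-term (mod 11).
  2*X**3 ↦ 2·216·1·1 = 432
  X**2*Y ↦ 1·36·3·1 = 108
  3*X**2*Z ↦ 3·36·1·3 = 324
  3*X*Y**2 ↦ 3·6·9·1 = 162
  -2*X*Y*Z ↦ -2·6·3·3 = -108
  -3*Y**2*Z ↦ -3·1·9·3 = -81
  2*Z**3 ↦ 2·1·1·27 = 54
Sum: F(6, 3, 3) = (432) + (108) + (324) + (162) + (-108) + (-81) + (54) = 891.
Reducing mod 11: 891 ≡ 0 (mod 11).
Since F(a, b, c) ≡ 0 (mod 11), P lies on the curve.


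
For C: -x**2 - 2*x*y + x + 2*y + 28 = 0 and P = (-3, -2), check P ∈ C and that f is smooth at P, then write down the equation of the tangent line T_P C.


Tangent line at P: 11*x + 8*y + 49 = 0.

Step 1: f(-3, -2) = 0, so P lies on C.
Step 2: partial derivatives
  f_x(x, y) = -2*x - 2*y + 1, f_y(x, y) = 2 - 2*x.
  f_x(P) = 11, f_y(P) = 8 (gradient nonzero, so P is smooth).
Step 3: tangent line at P: 11·(x − -3) + 8·(y − -2) = 0.
Expanding: 11*x + 8*y + 49 = 0.


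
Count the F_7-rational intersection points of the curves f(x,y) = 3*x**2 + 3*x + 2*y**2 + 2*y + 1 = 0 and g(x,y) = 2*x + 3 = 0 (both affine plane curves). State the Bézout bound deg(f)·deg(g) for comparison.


Common zeros: ∅; count = 0; Bézout bound = 2.

deg(f) = 2, deg(g) = 1, so Bézout bound = 2.
Scan x ∈ F_7. For each x, list the y ∈ F_7 with f(x, y) ≡ 0 and those with g(x, y) ≡ 0 (mod 7); the common zeros in that column are the intersection.
  x = 0: f ≡ 0 at y ∈ ∅; g ≡ 0 at y ∈ ∅; common: ∅.
  x = 1: f ≡ 0 at y ∈ {0, 6}; g ≡ 0 at y ∈ ∅; common: ∅.
  x = 2: f ≡ 0 at y ∈ ∅; g ≡ 0 at y ∈ {0, 1, 2, 3, 4, 5, 6}; common: ∅.
  x = 3: f ≡ 0 at y ∈ {2, 4}; g ≡ 0 at y ∈ ∅; common: ∅.
  x = 4: f ≡ 0 at y ∈ ∅; g ≡ 0 at y ∈ ∅; common: ∅.
  x = 5: f ≡ 0 at y ∈ {0, 6}; g ≡ 0 at y ∈ ∅; common: ∅.
  x = 6: f ≡ 0 at y ∈ ∅; g ≡ 0 at y ∈ ∅; common: ∅.
Collecting: common zeros = ∅, so the count is 0.
Comparison with the Bézout bound: 0 ≤ 2 = deg(f)·deg(g), as expected for curves with no common component (the affine F_7-count falls short of the bound because intersections may lie at infinity, over extension fields, or carry multiplicity).


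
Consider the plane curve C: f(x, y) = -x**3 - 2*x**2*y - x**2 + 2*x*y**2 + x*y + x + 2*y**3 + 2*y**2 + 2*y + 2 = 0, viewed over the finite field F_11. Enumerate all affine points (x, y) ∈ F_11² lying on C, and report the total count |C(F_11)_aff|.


Affine F_11-points: {(0, 10), (1, 6), (2, 3), (2, 6), (2, 10), (3, 9), (4, 1), (4, 4), (5, 0), (5, 2), (5, 3), (6, 6), (8, 3), (8, 7), (9, 8), (10, 10)}; count = 16.

For each of the 121 pairs (x, y) ∈ F_11², evaluate f(x, y) mod 11. Record the zeros.
  x = 0: [0↦2, 1↦8, 2↦8, 3↦3, 4↦5, 5↦4, 6↦1, 7↦8, 8↦4, 9↦1, 10↦0]  zeros at y ∈ {10}
  x = 1: [0↦1, 1↦8, 2↦2, 3↦6, 4↦10, 5↦4, 6↦0, 7↦10, 8↦2, 9↦10, 10↦2]  zeros at y ∈ {6}
  x = 2: [0↦3, 1↦7, 2↦2, 3↦0, 4↦2, 5↦9, 6↦0, 7↦9, 8↦4, 9↦8, 10↦0]  zeros at y ∈ {3, 6, 10}
  x = 3: [0↦2, 1↦10, 2↦2, 3↦1, 4↦8, 5↦2, 6↦6, 7↦10, 8↦4, 9↦0, 10↦10]  zeros at y ∈ {9}
  x = 4: [0↦3, 1↦0, 2↦7, 3↦3, 4↦0, 5↦10, 6↦1, 7↦7, 8↦7, 9↦2, 10↦4]  zeros at y ∈ {1, 4}
  x = 5: [0↦0, 1↦4, 2↦0, 3↦0, 4↦5, 5↦5, 6↦1, 7↦5, 8↦7, 9↦8, 10↦9]  zeros at y ∈ {0, 2, 3}
  x = 6: [0↦9, 1↦5, 2↦8, 3↦8, 4↦6, 5↦3, 6↦0, 7↦9, 8↦9, 9↦1, 10↦8]  zeros at y ∈ {6}
  x = 7: [0↦2, 1↦8, 2↦3, 3↦10, 4↦8, 5↦9, 6↦3, 7↦2, 8↦7, 9↦8, 10↦6]  zeros at y ∈ ∅
  x = 8: [0↦6, 1↦7, 2↦1, 3↦0, 4↦5, 5↦6, 6↦4, 7↦0, 8↦6, 9↦1, 10↦8]  zeros at y ∈ {3, 7}
  x = 9: [0↦4, 1↦7, 2↦7, 3↦5, 4↦2, 5↦10, 6↦8, 7↦8, 8↦0, 9↦7, 10↦8]  zeros at y ∈ {8}
  x = 10: [0↦1, 1↦2, 2↦4, 3↦8, 4↦4, 5↦4, 6↦9, 7↦9, 8↦5, 9↦9, 10↦0]  zeros at y ∈ {10}
Collecting zeros: affine points = {(0, 10), (1, 6), (2, 3), (2, 6), (2, 10), (3, 9), (4, 1), (4, 4), (5, 0), (5, 2), (5, 3), (6, 6), (8, 3), (8, 7), (9, 8), (10, 10)}.
Total count |C(F_11)_aff| = 16.


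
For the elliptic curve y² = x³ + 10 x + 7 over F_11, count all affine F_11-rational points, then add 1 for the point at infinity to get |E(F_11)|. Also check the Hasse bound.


Affine points = {(3, 3), (3, 8), (4, 1), (4, 10), (8, 4), (8, 7), (9, 1), (9, 10)}; affine count = 8; |E(F_11)| = 9.

Discriminant check: Δ ∝ 4a³ + 27b² = 4·10³ + 27·7² = 4·1000 + 27·49 ≡ 10 (mod 11). Nonzero ⇒ E is nonsingular.
For each x ∈ F_11, compute rhs = x³ + 10·x + 7 mod 11, then count y ∈ F_11 with y² ≡ rhs.
  x = 0: rhs = 7, matching y values: none (0 points).
  x = 1: rhs = 7, matching y values: none (0 points).
  x = 2: rhs = 2, matching y values: none (0 points).
  x = 3: rhs = 9, matching y values: 3, 8 (2 points).
  x = 4: rhs = 1, matching y values: 1, 10 (2 points).
  x = 5: rhs = 6, matching y values: none (0 points).
  x = 6: rhs = 8, matching y values: none (0 points).
  x = 7: rhs = 2, matching y values: none (0 points).
  x = 8: rhs = 5, matching y values: 4, 7 (2 points).
  x = 9: rhs = 1, matching y values: 1, 10 (2 points).
  x = 10: rhs = 7, matching y values: none (0 points).
Total affine count: 8.
Full point count |E(F_11)| = 8 + 1 = 9.
Hasse bound: |9 − (11+1)| = |-3| = 3 ≤ 2√11 ≈ 6.6332 ✓.


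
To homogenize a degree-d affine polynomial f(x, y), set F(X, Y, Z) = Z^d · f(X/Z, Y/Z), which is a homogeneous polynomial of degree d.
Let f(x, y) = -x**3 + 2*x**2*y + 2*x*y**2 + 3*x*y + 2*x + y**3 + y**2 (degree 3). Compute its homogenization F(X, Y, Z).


F(X, Y, Z) = -X**3 + 2*X**2*Y + 2*X*Y**2 + 3*X*Y*Z + 2*X*Z**2 + Y**3 + Y**2*Z

deg(f) = 3.
Substitute x = X/Z, y = Y/Z into f, then multiply by Z^3.
  monomial -1·x^3·y^0 ↦ -1·X^3·Y^0·Z^0.
  monomial 2·x^2·y^1 ↦ 2·X^2·Y^1·Z^0.
  monomial 2·x^1·y^2 ↦ 2·X^1·Y^2·Z^0.
  monomial 3·x^1·y^1 ↦ 3·X^1·Y^1·Z^1.
  monomial 2·x^1·y^0 ↦ 2·X^1·Y^0·Z^2.
  monomial 1·x^0·y^3 ↦ 1·X^0·Y^3·Z^0.
  monomial 1·x^0·y^2 ↦ 1·X^0·Y^2·Z^1.
Collecting: F(X, Y, Z) = -X**3 + 2*X**2*Y + 2*X*Y**2 + 3*X*Y*Z + 2*X*Z**2 + Y**3 + Y**2*Z.


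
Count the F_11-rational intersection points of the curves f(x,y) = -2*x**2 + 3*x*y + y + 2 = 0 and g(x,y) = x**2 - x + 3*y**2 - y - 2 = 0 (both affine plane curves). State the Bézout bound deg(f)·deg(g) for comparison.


Common zeros: {(2, 4), (10, 0)}; count = 2; Bézout bound = 4.

deg(f) = 2, deg(g) = 2, so Bézout bound = 4.
Scan x ∈ F_11. For each x, list the y ∈ F_11 with f(x, y) ≡ 0 and those with g(x, y) ≡ 0 (mod 11); the common zeros in that column are the intersection.
  x = 0: f ≡ 0 at y ∈ {9}; g ≡ 0 at y ∈ {1, 3}; common: ∅.
  x = 1: f ≡ 0 at y ∈ {0}; g ≡ 0 at y ∈ {1, 3}; common: ∅.
  x = 2: f ≡ 0 at y ∈ {4}; g ≡ 0 at y ∈ {0, 4}; common: {4}.
  x = 3: f ≡ 0 at y ∈ {6}; g ≡ 0 at y ∈ ∅; common: ∅.
  x = 4: f ≡ 0 at y ∈ {4}; g ≡ 0 at y ∈ ∅; common: ∅.
  x = 5: f ≡ 0 at y ∈ {3}; g ≡ 0 at y ∈ {5, 10}; common: ∅.
  x = 6: f ≡ 0 at y ∈ {6}; g ≡ 0 at y ∈ ∅; common: ∅.
  x = 7: f ≡ 0 at y ∈ ∅; g ≡ 0 at y ∈ {5, 10}; common: ∅.
  x = 8: f ≡ 0 at y ∈ {9}; g ≡ 0 at y ∈ ∅; common: ∅.
  x = 9: f ≡ 0 at y ∈ {1}; g ≡ 0 at y ∈ ∅; common: ∅.
  x = 10: f ≡ 0 at y ∈ {0}; g ≡ 0 at y ∈ {0, 4}; common: {0}.
Collecting: common zeros = {(2, 4), (10, 0)}, so the count is 2.
Comparison with the Bézout bound: 2 ≤ 4 = deg(f)·deg(g), as expected for curves with no common component (the affine F_11-count falls short of the bound because intersections may lie at infinity, over extension fields, or carry multiplicity).


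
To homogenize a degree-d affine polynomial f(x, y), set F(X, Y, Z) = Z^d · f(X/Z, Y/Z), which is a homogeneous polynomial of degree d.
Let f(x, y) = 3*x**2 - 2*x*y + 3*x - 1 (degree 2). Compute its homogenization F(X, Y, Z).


F(X, Y, Z) = 3*X**2 - 2*X*Y + 3*X*Z - Z**2

deg(f) = 2.
Substitute x = X/Z, y = Y/Z into f, then multiply by Z^2.
  monomial 3·x^2·y^0 ↦ 3·X^2·Y^0·Z^0.
  monomial -2·x^1·y^1 ↦ -2·X^1·Y^1·Z^0.
  monomial 3·x^1·y^0 ↦ 3·X^1·Y^0·Z^1.
  monomial -1·x^0·y^0 ↦ -1·X^0·Y^0·Z^2.
Collecting: F(X, Y, Z) = 3*X**2 - 2*X*Y + 3*X*Z - Z**2.


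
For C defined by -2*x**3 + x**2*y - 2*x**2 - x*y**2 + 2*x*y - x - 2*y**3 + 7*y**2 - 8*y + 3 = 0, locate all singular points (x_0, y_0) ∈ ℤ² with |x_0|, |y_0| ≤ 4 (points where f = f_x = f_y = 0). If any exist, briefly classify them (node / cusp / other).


Singular points: {(0, 1)}; classification: node.

Compute partial derivatives:
  f_x = -6*x**2 + 2*x*y - 4*x - y**2 + 2*y - 1.
  f_y = x**2 - 2*x*y + 2*x - 6*y**2 + 14*y - 8.
Scan x_0 ∈ {−4, ..., 4}. For each x_0, f_y(x_0, y) is a polynomial in y; find its integer roots y ∈ {−4, ..., 4}, then test f_x and f at those candidates.
  x = -4: f_y(-4, y) = -6*y**2 + 22*y; vanishes at y ∈ {0}. (-4, 0): f_x = -81 ≠ 0.
  x = -3: f_y(-3, y) = -6*y**2 + 20*y - 5; no integer root y with |y| ≤ 4.
  x = -2: f_y(-2, y) = -6*y**2 + 18*y - 8; no integer root y with |y| ≤ 4.
  x = -1: f_y(-1, y) = -6*y**2 + 16*y - 9; no integer root y with |y| ≤ 4.
  x = 0: f_y(0, y) = -6*y**2 + 14*y - 8; vanishes at y ∈ {1}. (0, 1): f_x = 0, f = 0 — SINGULAR.
  x = 1: f_y(1, y) = -6*y**2 + 12*y - 5; no integer root y with |y| ≤ 4.
  x = 2: f_y(2, y) = -6*y**2 + 10*y; vanishes at y ∈ {0}. (2, 0): f_x = -33 ≠ 0.
  x = 3: f_y(3, y) = -6*y**2 + 8*y + 7; no integer root y with |y| ≤ 4.
  x = 4: f_y(4, y) = -6*y**2 + 6*y + 16; no integer root y with |y| ≤ 4.
Only singular point on the grid: (0, 1).
Classify: substitute x = 0 + u, y = 1 + v and expand: f = -2*u**3 + u**2*v - u**2 - u*v**2 - 2*v**3 + v**2.
No constant or linear terms (consistent with a singular point). Quadratic part: -u**2 + v**2. Cubic part: -2*u**3 + u**2*v - u*v**2 - 2*v**3.
The quadratic part v**2 - u**2 = (v − u)(v + u) splits into two distinct linear factors, so there are two distinct tangent lines y − 1 = ±(x − 0) — this is a node (ordinary double point).
Classification: node.


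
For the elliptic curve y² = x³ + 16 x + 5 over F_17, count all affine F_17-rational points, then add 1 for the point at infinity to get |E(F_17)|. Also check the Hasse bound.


Affine points = {(7, 1), (7, 16), (8, 4), (8, 13), (10, 3), (10, 14), (11, 4), (11, 13), (12, 2), (12, 15), (13, 8), (13, 9), (14, 7), (14, 10), (15, 4), (15, 13)}; affine count = 16; |E(F_17)| = 17.

Discriminant check: Δ ∝ 4a³ + 27b² = 4·16³ + 27·5² = 4·4096 + 27·25 ≡ 8 (mod 17). Nonzero ⇒ E is nonsingular.
For each x ∈ F_17, compute rhs = x³ + 16·x + 5 mod 17, then count y ∈ F_17 with y² ≡ rhs.
  x = 0: rhs = 5, matching y values: none (0 points).
  x = 1: rhs = 5, matching y values: none (0 points).
  x = 2: rhs = 11, matching y values: none (0 points).
  x = 3: rhs = 12, matching y values: none (0 points).
  x = 4: rhs = 14, matching y values: none (0 points).
  x = 5: rhs = 6, matching y values: none (0 points).
  x = 6: rhs = 11, matching y values: none (0 points).
  x = 7: rhs = 1, matching y values: 1, 16 (2 points).
  x = 8: rhs = 16, matching y values: 4, 13 (2 points).
  x = 9: rhs = 11, matching y values: none (0 points).
  x = 10: rhs = 9, matching y values: 3, 14 (2 points).
  x = 11: rhs = 16, matching y values: 4, 13 (2 points).
  x = 12: rhs = 4, matching y values: 2, 15 (2 points).
  x = 13: rhs = 13, matching y values: 8, 9 (2 points).
  x = 14: rhs = 15, matching y values: 7, 10 (2 points).
  x = 15: rhs = 16, matching y values: 4, 13 (2 points).
  x = 16: rhs = 5, matching y values: none (0 points).
Total affine count: 16.
Full point count |E(F_17)| = 16 + 1 = 17.
Hasse bound: |17 − (17+1)| = |-1| = 1 ≤ 2√17 ≈ 8.2462 ✓.


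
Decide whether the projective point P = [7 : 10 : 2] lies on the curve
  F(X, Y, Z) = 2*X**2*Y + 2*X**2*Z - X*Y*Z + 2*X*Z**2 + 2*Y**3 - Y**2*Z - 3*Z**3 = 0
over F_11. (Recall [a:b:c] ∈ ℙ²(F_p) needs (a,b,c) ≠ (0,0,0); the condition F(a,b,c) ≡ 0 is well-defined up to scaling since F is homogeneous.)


F(7,10,2) ≡ 8 (mod 11); P is NOT on the curve.

Evaluate F(7, 10, 2) term-by-term (mod 11).
  2*X**2*Y ↦ 2·49·10·1 = 980
  2*X**2*Z ↦ 2·49·1·2 = 196
  -X*Y*Z ↦ -1·7·10·2 = -140
  2*X*Z**2 ↦ 2·7·1·4 = 56
  2*Y**3 ↦ 2·1·1000·1 = 2000
  -Y**2*Z ↦ -1·1·100·2 = -200
  -3*Z**3 ↦ -3·1·1·8 = -24
Sum: F(7, 10, 2) = (980) + (196) + (-140) + (56) + (2000) + (-200) + (-24) = 2868.
Reducing mod 11: 2868 ≡ 8 (mod 11).
Since F(a, b, c) ≡ 8 ≠ 0 (mod 11), P does NOT lie on the curve.


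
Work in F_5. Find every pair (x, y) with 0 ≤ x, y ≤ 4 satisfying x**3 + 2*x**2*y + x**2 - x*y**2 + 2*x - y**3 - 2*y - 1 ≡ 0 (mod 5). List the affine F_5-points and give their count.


Affine F_5-points: {(2, 0), (3, 3)}; count = 2.

For each of the 25 pairs (x, y) ∈ F_5², evaluate f(x, y) mod 5. Record the zeros.
  x = 0: [0↦4, 1↦1, 2↦2, 3↦1, 4↦2]  zeros at y ∈ ∅
  x = 1: [0↦3, 1↦1, 2↦1, 3↦2, 4↦3]  zeros at y ∈ ∅
  x = 2: [0↦0, 1↦3, 2↦1, 3↦3, 4↦3]  zeros at y ∈ {0}
  x = 3: [0↦1, 1↦3, 2↦3, 3↦0, 4↦3]  zeros at y ∈ {3}
  x = 4: [0↦2, 1↦2, 2↦3, 3↦4, 4↦4]  zeros at y ∈ ∅
Collecting zeros: affine points = {(2, 0), (3, 3)}.
Total count |C(F_5)_aff| = 2.


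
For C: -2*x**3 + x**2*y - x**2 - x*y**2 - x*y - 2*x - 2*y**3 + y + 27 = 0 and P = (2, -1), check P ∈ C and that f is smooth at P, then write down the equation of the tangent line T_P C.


Tangent line at P: -34*x + y + 69 = 0.

Step 1: f(2, -1) = 0, so P lies on C.
Step 2: partial derivatives
  f_x(x, y) = -6*x**2 + 2*x*y - 2*x - y**2 - y - 2, f_y(x, y) = x**2 - 2*x*y - x - 6*y**2 + 1.
  f_x(P) = -34, f_y(P) = 1 (gradient nonzero, so P is smooth).
Step 3: tangent line at P: -34·(x − 2) + 1·(y − -1) = 0.
Expanding: -34*x + y + 69 = 0.


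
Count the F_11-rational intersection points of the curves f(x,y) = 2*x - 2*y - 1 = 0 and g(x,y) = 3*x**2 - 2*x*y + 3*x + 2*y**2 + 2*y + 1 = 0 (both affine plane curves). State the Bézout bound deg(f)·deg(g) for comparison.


Common zeros: ∅; count = 0; Bézout bound = 2.

deg(f) = 1, deg(g) = 2, so Bézout bound = 2.
Scan x ∈ F_11. For each x, list the y ∈ F_11 with f(x, y) ≡ 0 and those with g(x, y) ≡ 0 (mod 11); the common zeros in that column are the intersection.
  x = 0: f ≡ 0 at y ∈ {5}; g ≡ 0 at y ∈ ∅; common: ∅.
  x = 1: f ≡ 0 at y ∈ {6}; g ≡ 0 at y ∈ ∅; common: ∅.
  x = 2: f ≡ 0 at y ∈ {7}; g ≡ 0 at y ∈ ∅; common: ∅.
  x = 3: f ≡ 0 at y ∈ {8}; g ≡ 0 at y ∈ ∅; common: ∅.
  x = 4: f ≡ 0 at y ∈ {9}; g ≡ 0 at y ∈ ∅; common: ∅.
  x = 5: f ≡ 0 at y ∈ {10}; g ≡ 0 at y ∈ ∅; common: ∅.
  x = 6: f ≡ 0 at y ∈ {0}; g ≡ 0 at y ∈ ∅; common: ∅.
  x = 7: f ≡ 0 at y ∈ {1}; g ≡ 0 at y ∈ ∅; common: ∅.
  x = 8: f ≡ 0 at y ∈ {2}; g ≡ 0 at y ∈ {9}; common: ∅.
  x = 9: f ≡ 0 at y ∈ {3}; g ≡ 0 at y ∈ ∅; common: ∅.
  x = 10: f ≡ 0 at y ∈ {4}; g ≡ 0 at y ∈ ∅; common: ∅.
Collecting: common zeros = ∅, so the count is 0.
Comparison with the Bézout bound: 0 ≤ 2 = deg(f)·deg(g), as expected for curves with no common component (the affine F_11-count falls short of the bound because intersections may lie at infinity, over extension fields, or carry multiplicity).


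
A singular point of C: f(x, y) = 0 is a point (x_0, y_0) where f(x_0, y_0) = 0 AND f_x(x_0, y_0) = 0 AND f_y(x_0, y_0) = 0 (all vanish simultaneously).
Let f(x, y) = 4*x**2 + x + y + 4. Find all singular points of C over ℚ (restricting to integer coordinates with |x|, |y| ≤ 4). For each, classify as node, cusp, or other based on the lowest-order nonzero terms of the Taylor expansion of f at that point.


No singular points in the scanned grid; C is smooth there.

Compute partial derivatives:
  f_x = 8*x + 1.
  f_y = 1.
f_y = 1 is a nonzero constant, so f_y never vanishes: no point (x, y) can satisfy f = f_x = f_y = 0. In particular no (x, y) ∈ {−4, ..., 4}² is singular; the curve is smooth.


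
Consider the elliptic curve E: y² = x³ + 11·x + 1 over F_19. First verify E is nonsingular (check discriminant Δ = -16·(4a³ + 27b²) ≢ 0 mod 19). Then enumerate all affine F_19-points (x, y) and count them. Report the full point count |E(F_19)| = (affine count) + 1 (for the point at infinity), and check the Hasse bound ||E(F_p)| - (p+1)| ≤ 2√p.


Affine points = {(0, 1), (0, 18), (3, 2), (3, 17), (6, 6), (6, 13), (10, 3), (10, 16), (11, 3), (11, 16), (13, 2), (13, 17), (14, 7), (14, 12), (15, 8), (15, 11), (16, 6), (16, 13), (17, 3), (17, 16)}; affine count = 20; |E(F_19)| = 21.

Discriminant check: Δ ∝ 4a³ + 27b² = 4·11³ + 27·1² = 4·1331 + 27·1 ≡ 12 (mod 19). Nonzero ⇒ E is nonsingular.
For each x ∈ F_19, compute rhs = x³ + 11·x + 1 mod 19, then count y ∈ F_19 with y² ≡ rhs.
  x = 0: rhs = 1, matching y values: 1, 18 (2 points).
  x = 1: rhs = 13, matching y values: none (0 points).
  x = 2: rhs = 12, matching y values: none (0 points).
  x = 3: rhs = 4, matching y values: 2, 17 (2 points).
  x = 4: rhs = 14, matching y values: none (0 points).
  x = 5: rhs = 10, matching y values: none (0 points).
  x = 6: rhs = 17, matching y values: 6, 13 (2 points).
  x = 7: rhs = 3, matching y values: none (0 points).
  x = 8: rhs = 12, matching y values: none (0 points).
  x = 9: rhs = 12, matching y values: none (0 points).
  x = 10: rhs = 9, matching y values: 3, 16 (2 points).
  x = 11: rhs = 9, matching y values: 3, 16 (2 points).
  x = 12: rhs = 18, matching y values: none (0 points).
  x = 13: rhs = 4, matching y values: 2, 17 (2 points).
  x = 14: rhs = 11, matching y values: 7, 12 (2 points).
  x = 15: rhs = 7, matching y values: 8, 11 (2 points).
  x = 16: rhs = 17, matching y values: 6, 13 (2 points).
  x = 17: rhs = 9, matching y values: 3, 16 (2 points).
  x = 18: rhs = 8, matching y values: none (0 points).
Total affine count: 20.
Full point count |E(F_19)| = 20 + 1 = 21.
Hasse bound: |21 − (19+1)| = |1| = 1 ≤ 2√19 ≈ 8.7178 ✓.


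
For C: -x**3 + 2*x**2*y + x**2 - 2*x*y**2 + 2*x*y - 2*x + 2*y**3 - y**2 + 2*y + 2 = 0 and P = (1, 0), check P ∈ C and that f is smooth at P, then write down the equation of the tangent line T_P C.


Tangent line at P: -3*x + 6*y + 3 = 0.

Step 1: f(1, 0) = 0, so P lies on C.
Step 2: partial derivatives
  f_x(x, y) = -3*x**2 + 4*x*y + 2*x - 2*y**2 + 2*y - 2, f_y(x, y) = 2*x**2 - 4*x*y + 2*x + 6*y**2 - 2*y + 2.
  f_x(P) = -3, f_y(P) = 6 (gradient nonzero, so P is smooth).
Step 3: tangent line at P: -3·(x − 1) + 6·(y − 0) = 0.
Expanding: -3*x + 6*y + 3 = 0.


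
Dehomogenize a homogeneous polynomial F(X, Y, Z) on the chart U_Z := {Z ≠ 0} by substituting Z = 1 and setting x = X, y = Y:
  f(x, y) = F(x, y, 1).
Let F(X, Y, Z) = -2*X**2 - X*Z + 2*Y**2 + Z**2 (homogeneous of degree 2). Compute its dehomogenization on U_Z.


f(x, y) = -2*x**2 - x + 2*y**2 + 1

On U_Z we set Z = 1. Each monomial c·X^i·Y^j·Z^k in F becomes c·x^i·y^j·1^k = c·x^i·y^j.
Substituting Z = 1: F(X, Y, 1) = -2*x**2 - x + 2*y**2 + 1.
Note: deg(f) ≤ deg(F) = 2; strict inequality happens when F is divisible by Z (lost terms).


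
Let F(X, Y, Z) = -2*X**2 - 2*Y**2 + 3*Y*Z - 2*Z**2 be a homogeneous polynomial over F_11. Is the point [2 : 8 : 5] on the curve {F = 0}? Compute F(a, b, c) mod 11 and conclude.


F(2,8,5) ≡ 0 (mod 11); P is on the curve.

Evaluate F(2, 8, 5) term-by-term (mod 11).
  -2*X**2 ↦ -2·4·1·1 = -8
  -2*Y**2 ↦ -2·1·64·1 = -128
  3*Y*Z ↦ 3·1·8·5 = 120
  -2*Z**2 ↦ -2·1·1·25 = -50
Sum: F(2, 8, 5) = (-8) + (-128) + (120) + (-50) = -66.
Reducing mod 11: -66 ≡ 0 (mod 11).
Since F(a, b, c) ≡ 0 (mod 11), P lies on the curve.


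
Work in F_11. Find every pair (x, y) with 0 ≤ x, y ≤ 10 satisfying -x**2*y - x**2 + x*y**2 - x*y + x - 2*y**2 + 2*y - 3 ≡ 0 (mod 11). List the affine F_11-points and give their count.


Affine F_11-points: {(2, 7), (3, 4), (3, 6), (4, 4), (4, 5), (5, 5), (5, 8), (6, 0), (6, 10)}; count = 9.

For each of the 121 pairs (x, y) ∈ F_11², evaluate f(x, y) mod 11. Record the zeros.
  x = 0: [0↦8, 1↦8, 2↦4, 3↦7, 4↦6, 5↦1, 6↦3, 7↦1, 8↦6, 9↦7, 10↦4]  zeros at y ∈ ∅
  x = 1: [0↦8, 1↦7, 2↦4, 3↦10, 4↦3, 5↦5, 6↦5, 7↦3, 8↦10, 9↦4, 10↦7]  zeros at y ∈ ∅
  x = 2: [0↦6, 1↦2, 2↦9, 3↦5, 4↦1, 5↦8, 6↦4, 7↦0, 8↦7, 9↦3, 10↦10]  zeros at y ∈ {7}
  x = 3: [0↦2, 1↦4, 2↦8, 3↦3, 4↦0, 5↦10, 6↦0, 7↦3, 8↦8, 9↦4, 10↦2]  zeros at y ∈ {4, 6}
  x = 4: [0↦7, 1↦2, 2↦1, 3↦4, 4↦0, 5↦0, 6↦4, 7↦1, 8↦2, 9↦7, 10↦5]  zeros at y ∈ {4, 5}
  x = 5: [0↦10, 1↦7, 2↦10, 3↦8, 4↦1, 5↦0, 6↦5, 7↦5, 8↦0, 9↦1, 10↦8]  zeros at y ∈ {5, 8}
  x = 6: [0↦0, 1↦8, 2↦2, 3↦4, 4↦3, 5↦10, 6↦3, 7↦4, 8↦2, 9↦8, 10↦0]  zeros at y ∈ {0, 10}
  x = 7: [0↦10, 1↦5, 2↦10, 3↦3, 4↦6, 5↦8, 6↦9, 7↦9, 8↦8, 9↦6, 10↦3]  zeros at y ∈ ∅
  x = 8: [0↦7, 1↦9, 2↦1, 3↦5, 4↦10, 5↦5, 6↦1, 7↦9, 8↦7, 9↦6, 10↦6]  zeros at y ∈ ∅
  x = 9: [0↦2, 1↦9, 2↦8, 3↦10, 4↦4, 5↦1, 6↦1, 7↦4, 8↦10, 9↦8, 10↦9]  zeros at y ∈ ∅
  x = 10: [0↦6, 1↦5, 2↦9, 3↦7, 4↦10, 5↦7, 6↦9, 7↦5, 8↦6, 9↦1, 10↦1]  zeros at y ∈ ∅
Collecting zeros: affine points = {(2, 7), (3, 4), (3, 6), (4, 4), (4, 5), (5, 5), (5, 8), (6, 0), (6, 10)}.
Total count |C(F_11)_aff| = 9.


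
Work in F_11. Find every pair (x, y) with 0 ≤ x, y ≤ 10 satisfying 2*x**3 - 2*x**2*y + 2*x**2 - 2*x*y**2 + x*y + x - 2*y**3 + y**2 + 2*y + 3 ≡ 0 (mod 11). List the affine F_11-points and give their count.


Affine F_11-points: {(1, 4), (3, 10), (4, 1), (5, 0), (5, 3), (5, 9), (6, 8), (8, 6)}; count = 8.

For each of the 121 pairs (x, y) ∈ F_11², evaluate f(x, y) mod 11. Record the zeros.
  x = 0: [0↦3, 1↦4, 2↦6, 3↦8, 4↦9, 5↦8, 6↦4, 7↦7, 8↦5, 9↦8, 10↦4]  zeros at y ∈ ∅
  x = 1: [0↦8, 1↦6, 2↦1, 3↦3, 4↦0, 5↦2, 6↦8, 7↦6, 8↦6, 9↦7, 10↦8]  zeros at y ∈ {4}
  x = 2: [0↦7, 1↦9, 2↦4, 3↦2, 4↦2, 5↦3, 6↦4, 7↦4, 8↦2, 9↦8, 10↦10]  zeros at y ∈ ∅
  x = 3: [0↦1, 1↦3, 2↦5, 3↦6, 4↦5, 5↦1, 6↦4, 7↦2, 8↦5, 9↦1, 10↦0]  zeros at y ∈ {10}
  x = 4: [0↦2, 1↦0, 2↦5, 3↦5, 4↦10, 5↦8, 6↦9, 7↦1, 8↦5, 9↦9, 10↦1]  zeros at y ∈ {1}
  x = 5: [0↦0, 1↦1, 2↦5, 3↦0, 4↦7, 5↦3, 6↦9, 7↦2, 8↦3, 9↦0, 10↦3]  zeros at y ∈ {0, 3, 9}
  x = 6: [0↦7, 1↦7, 2↦6, 3↦3, 4↦8, 5↦9, 6↦5, 7↦6, 8↦0, 9↦8, 10↦7]  zeros at y ∈ {8}
  x = 7: [0↦2, 1↦8, 2↦9, 3↦4, 4↦3, 5↦5, 6↦9, 7↦3, 8↦8, 9↦1, 10↦3]  zeros at y ∈ ∅
  x = 8: [0↦8, 1↦5, 2↦4, 3↦4, 4↦4, 5↦3, 6↦0, 7↦5, 8↦6, 9↦2, 10↦3]  zeros at y ∈ {6}
  x = 9: [0↦4, 1↦10, 2↦3, 3↦4, 4↦1, 5↦4, 6↦1, 7↦2, 8↦6, 9↦1, 10↦8]  zeros at y ∈ ∅
  x = 10: [0↦2, 1↦2, 2↦7, 3↦5, 4↦6, 5↦9, 6↦2, 7↦6, 8↦9, 9↦10, 10↦8]  zeros at y ∈ ∅
Collecting zeros: affine points = {(1, 4), (3, 10), (4, 1), (5, 0), (5, 3), (5, 9), (6, 8), (8, 6)}.
Total count |C(F_11)_aff| = 8.


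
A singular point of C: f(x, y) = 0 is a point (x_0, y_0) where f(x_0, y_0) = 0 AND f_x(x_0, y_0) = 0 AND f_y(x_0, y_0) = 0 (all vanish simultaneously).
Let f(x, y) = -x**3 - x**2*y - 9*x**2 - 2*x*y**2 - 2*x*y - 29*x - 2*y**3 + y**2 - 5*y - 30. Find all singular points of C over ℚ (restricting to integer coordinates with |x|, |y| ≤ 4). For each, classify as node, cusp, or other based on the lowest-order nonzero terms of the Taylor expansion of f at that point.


Singular points: {(-3, 1)}; classification: node.

Compute partial derivatives:
  f_x = -3*x**2 - 2*x*y - 18*x - 2*y**2 - 2*y - 29.
  f_y = -x**2 - 4*x*y - 2*x - 6*y**2 + 2*y - 5.
Scan x_0 ∈ {−4, ..., 4}. For each x_0, f_y(x_0, y) is a polynomial in y; find its integer roots y ∈ {−4, ..., 4}, then test f_x and f at those candidates.
  x = -4: f_y(-4, y) = -6*y**2 + 18*y - 13; no integer root y with |y| ≤ 4.
  x = -3: f_y(-3, y) = -6*y**2 + 14*y - 8; vanishes at y ∈ {1}. (-3, 1): f_x = 0, f = 0 — SINGULAR.
  x = -2: f_y(-2, y) = -6*y**2 + 10*y - 5; no integer root y with |y| ≤ 4.
  x = -1: f_y(-1, y) = -6*y**2 + 6*y - 4; no integer root y with |y| ≤ 4.
  x = 0: f_y(0, y) = -6*y**2 + 2*y - 5; no integer root y with |y| ≤ 4.
  x = 1: f_y(1, y) = -6*y**2 - 2*y - 8; no integer root y with |y| ≤ 4.
  x = 2: f_y(2, y) = -6*y**2 - 6*y - 13; no integer root y with |y| ≤ 4.
  x = 3: f_y(3, y) = -6*y**2 - 10*y - 20; no integer root y with |y| ≤ 4.
  x = 4: f_y(4, y) = -6*y**2 - 14*y - 29; no integer root y with |y| ≤ 4.
Only singular point on the grid: (-3, 1).
Classify: substitute x = -3 + u, y = 1 + v and expand: f = -u**3 - u**2*v - u**2 - 2*u*v**2 - 2*v**3 + v**2.
No constant or linear terms (consistent with a singular point). Quadratic part: -u**2 + v**2. Cubic part: -u**3 - u**2*v - 2*u*v**2 - 2*v**3.
The quadratic part v**2 - u**2 = (v − u)(v + u) splits into two distinct linear factors, so there are two distinct tangent lines y − 1 = ±(x − -3) — this is a node (ordinary double point).
Classification: node.


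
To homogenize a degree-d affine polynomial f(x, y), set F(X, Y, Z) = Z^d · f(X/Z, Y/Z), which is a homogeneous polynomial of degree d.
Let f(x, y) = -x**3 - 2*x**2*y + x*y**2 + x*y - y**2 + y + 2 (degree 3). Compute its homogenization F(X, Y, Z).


F(X, Y, Z) = -X**3 - 2*X**2*Y + X*Y**2 + X*Y*Z - Y**2*Z + Y*Z**2 + 2*Z**3

deg(f) = 3.
Substitute x = X/Z, y = Y/Z into f, then multiply by Z^3.
  monomial -1·x^3·y^0 ↦ -1·X^3·Y^0·Z^0.
  monomial -2·x^2·y^1 ↦ -2·X^2·Y^1·Z^0.
  monomial 1·x^1·y^2 ↦ 1·X^1·Y^2·Z^0.
  monomial 1·x^1·y^1 ↦ 1·X^1·Y^1·Z^1.
  monomial -1·x^0·y^2 ↦ -1·X^0·Y^2·Z^1.
  monomial 1·x^0·y^1 ↦ 1·X^0·Y^1·Z^2.
  monomial 2·x^0·y^0 ↦ 2·X^0·Y^0·Z^3.
Collecting: F(X, Y, Z) = -X**3 - 2*X**2*Y + X*Y**2 + X*Y*Z - Y**2*Z + Y*Z**2 + 2*Z**3.


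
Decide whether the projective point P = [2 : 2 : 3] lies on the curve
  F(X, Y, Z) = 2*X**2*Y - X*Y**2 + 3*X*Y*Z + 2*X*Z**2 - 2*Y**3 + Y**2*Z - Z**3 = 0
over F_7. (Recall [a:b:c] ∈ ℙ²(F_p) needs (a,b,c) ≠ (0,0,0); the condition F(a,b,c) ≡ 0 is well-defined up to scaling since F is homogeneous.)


F(2,2,3) ≡ 0 (mod 7); P is on the curve.

Evaluate F(2, 2, 3) term-by-term (mod 7).
  2*X**2*Y ↦ 2·4·2·1 = 16
  -X*Y**2 ↦ -1·2·4·1 = -8
  3*X*Y*Z ↦ 3·2·2·3 = 36
  2*X*Z**2 ↦ 2·2·1·9 = 36
  -2*Y**3 ↦ -2·1·8·1 = -16
  Y**2*Z ↦ 1·1·4·3 = 12
  -Z**3 ↦ -1·1·1·27 = -27
Sum: F(2, 2, 3) = (16) + (-8) + (36) + (36) + (-16) + (12) + (-27) = 49.
Reducing mod 7: 49 ≡ 0 (mod 7).
Since F(a, b, c) ≡ 0 (mod 7), P lies on the curve.


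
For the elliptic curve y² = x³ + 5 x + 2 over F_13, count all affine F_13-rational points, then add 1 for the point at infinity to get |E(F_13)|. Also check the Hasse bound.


Affine points = {(5, 3), (5, 10), (6, 1), (6, 12), (7, 4), (7, 9), (9, 3), (9, 10), (10, 5), (10, 8), (11, 6), (11, 7), (12, 3), (12, 10)}; affine count = 14; |E(F_13)| = 15.

Discriminant check: Δ ∝ 4a³ + 27b² = 4·5³ + 27·2² = 4·125 + 27·4 ≡ 10 (mod 13). Nonzero ⇒ E is nonsingular.
For each x ∈ F_13, compute rhs = x³ + 5·x + 2 mod 13, then count y ∈ F_13 with y² ≡ rhs.
  x = 0: rhs = 2, matching y values: none (0 points).
  x = 1: rhs = 8, matching y values: none (0 points).
  x = 2: rhs = 7, matching y values: none (0 points).
  x = 3: rhs = 5, matching y values: none (0 points).
  x = 4: rhs = 8, matching y values: none (0 points).
  x = 5: rhs = 9, matching y values: 3, 10 (2 points).
  x = 6: rhs = 1, matching y values: 1, 12 (2 points).
  x = 7: rhs = 3, matching y values: 4, 9 (2 points).
  x = 8: rhs = 8, matching y values: none (0 points).
  x = 9: rhs = 9, matching y values: 3, 10 (2 points).
  x = 10: rhs = 12, matching y values: 5, 8 (2 points).
  x = 11: rhs = 10, matching y values: 6, 7 (2 points).
  x = 12: rhs = 9, matching y values: 3, 10 (2 points).
Total affine count: 14.
Full point count |E(F_13)| = 14 + 1 = 15.
Hasse bound: |15 − (13+1)| = |1| = 1 ≤ 2√13 ≈ 7.2111 ✓.


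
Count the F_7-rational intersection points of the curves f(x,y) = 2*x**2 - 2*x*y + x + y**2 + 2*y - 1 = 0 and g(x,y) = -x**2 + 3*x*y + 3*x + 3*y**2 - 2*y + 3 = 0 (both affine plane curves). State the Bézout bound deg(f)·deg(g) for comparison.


Common zeros: ∅; count = 0; Bézout bound = 4.

deg(f) = 2, deg(g) = 2, so Bézout bound = 4.
Scan x ∈ F_7. For each x, list the y ∈ F_7 with f(x, y) ≡ 0 and those with g(x, y) ≡ 0 (mod 7); the common zeros in that column are the intersection.
  x = 0: f ≡ 0 at y ∈ {2, 3}; g ≡ 0 at y ∈ ∅; common: ∅.
  x = 1: f ≡ 0 at y ∈ ∅; g ≡ 0 at y ∈ {3, 6}; common: ∅.
  x = 2: f ≡ 0 at y ∈ ∅; g ≡ 0 at y ∈ ∅; common: ∅.
  x = 3: f ≡ 0 at y ∈ ∅; g ≡ 0 at y ∈ ∅; common: ∅.
  x = 4: f ≡ 0 at y ∈ {0, 6}; g ≡ 0 at y ∈ {3}; common: ∅.
  x = 5: f ≡ 0 at y ∈ {2, 6}; g ≡ 0 at y ∈ {0, 5}; common: ∅.
  x = 6: f ≡ 0 at y ∈ {0, 3}; g ≡ 0 at y ∈ {5, 6}; common: ∅.
Collecting: common zeros = ∅, so the count is 0.
Comparison with the Bézout bound: 0 ≤ 4 = deg(f)·deg(g), as expected for curves with no common component (the affine F_7-count falls short of the bound because intersections may lie at infinity, over extension fields, or carry multiplicity).


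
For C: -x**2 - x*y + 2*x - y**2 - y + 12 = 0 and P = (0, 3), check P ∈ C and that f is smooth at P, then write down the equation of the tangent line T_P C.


Tangent line at P: -x - 7*y + 21 = 0.

Step 1: f(0, 3) = 0, so P lies on C.
Step 2: partial derivatives
  f_x(x, y) = -2*x - y + 2, f_y(x, y) = -x - 2*y - 1.
  f_x(P) = -1, f_y(P) = -7 (gradient nonzero, so P is smooth).
Step 3: tangent line at P: -1·(x − 0) + -7·(y − 3) = 0.
Expanding: -x - 7*y + 21 = 0.


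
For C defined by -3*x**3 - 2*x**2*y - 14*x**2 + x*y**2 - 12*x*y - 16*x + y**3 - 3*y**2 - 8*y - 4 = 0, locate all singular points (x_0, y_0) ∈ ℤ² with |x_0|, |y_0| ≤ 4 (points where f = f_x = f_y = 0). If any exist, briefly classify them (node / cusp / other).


Singular points: {(-2, 2)}; classification: cusp.

Compute partial derivatives:
  f_x = -9*x**2 - 4*x*y - 28*x + y**2 - 12*y - 16.
  f_y = -2*x**2 + 2*x*y - 12*x + 3*y**2 - 6*y - 8.
Scan x_0 ∈ {−4, ..., 4}. For each x_0, f_y(x_0, y) is a polynomial in y; find its integer roots y ∈ {−4, ..., 4}, then test f_x and f at those candidates.
  x = -4: f_y(-4, y) = 3*y**2 - 14*y + 8; vanishes at y ∈ {4}. (-4, 4): f_x = -16 ≠ 0.
  x = -3: f_y(-3, y) = 3*y**2 - 12*y + 10; no integer root y with |y| ≤ 4.
  x = -2: f_y(-2, y) = 3*y**2 - 10*y + 8; vanishes at y ∈ {2}. (-2, 2): f_x = 0, f = 0 — SINGULAR.
  x = -1: f_y(-1, y) = 3*y**2 - 8*y + 2; no integer root y with |y| ≤ 4.
  x = 0: f_y(0, y) = 3*y**2 - 6*y - 8; no integer root y with |y| ≤ 4.
  x = 1: f_y(1, y) = 3*y**2 - 4*y - 22; no integer root y with |y| ≤ 4.
  x = 2: f_y(2, y) = 3*y**2 - 2*y - 40; vanishes at y ∈ {4}. (2, 4): f_x = -172 ≠ 0.
  x = 3: f_y(3, y) = 3*y**2 - 62; no integer root y with |y| ≤ 4.
  x = 4: f_y(4, y) = 3*y**2 + 2*y - 88; no integer root y with |y| ≤ 4.
Only singular point on the grid: (-2, 2).
Classify: substitute x = -2 + u, y = 2 + v and expand: f = -3*u**3 - 2*u**2*v + u*v**2 + v**3 + v**2.
No constant or linear terms (consistent with a singular point). Quadratic part: v**2. Cubic part: -3*u**3 - 2*u**2*v + u*v**2 + v**3.
The quadratic part v**2 is a perfect square, so there is a single (double) tangent line v = 0, i.e. y = 2. Restricting the cubic part to that line (v = 0) leaves -3*u**3 ≠ 0, so f is not divisible by v and the branch is v² ≈ 3*u**3 to lowest order — this is a cusp.
Classification: cusp.


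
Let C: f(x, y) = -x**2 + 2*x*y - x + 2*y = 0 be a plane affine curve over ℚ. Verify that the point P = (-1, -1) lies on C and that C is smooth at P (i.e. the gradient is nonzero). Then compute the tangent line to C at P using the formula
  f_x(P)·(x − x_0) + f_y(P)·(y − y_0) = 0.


Tangent line at P: -x - 1 = 0.

Step 1: f(-1, -1) = 0, so P lies on C.
Step 2: partial derivatives
  f_x(x, y) = -2*x + 2*y - 1, f_y(x, y) = 2*x + 2.
  f_x(P) = -1, f_y(P) = 0 (gradient nonzero, so P is smooth).
Step 3: tangent line at P: -1·(x − -1) + 0·(y − -1) = 0.
Expanding: -x - 1 = 0.


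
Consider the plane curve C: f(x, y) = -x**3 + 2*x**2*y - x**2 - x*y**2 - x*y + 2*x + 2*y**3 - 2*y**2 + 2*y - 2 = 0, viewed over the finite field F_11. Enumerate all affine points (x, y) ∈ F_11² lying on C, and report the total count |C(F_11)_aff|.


Affine F_11-points: {(0, 1), (1, 1), (3, 7), (4, 2), (4, 5), (4, 7), (5, 10), (6, 0), (6, 7), (6, 8), (7, 5), (7, 6), (7, 10), (8, 6), (9, 3), (9, 5)}; count = 16.

For each of the 121 pairs (x, y) ∈ F_11², evaluate f(x, y) mod 11. Record the zeros.
  x = 0: [0↦9, 1↦0, 2↦10, 3↦7, 4↦3, 5↦10, 6↦7, 7↦6, 8↦8, 9↦3, 10↦3]  zeros at y ∈ {1}
  x = 1: [0↦9, 1↦0, 2↦8, 3↦1, 4↦2, 5↦1, 6↦10, 7↦8, 8↦7, 9↦8, 10↦1]  zeros at y ∈ {1}
  x = 2: [0↦1, 1↦7, 2↦6, 3↦10, 4↦9, 5↦4, 6↦7, 7↦8, 8↦8, 9↦8, 10↦9]  zeros at y ∈ ∅
  x = 3: [0↦1, 1↦4, 2↦9, 3↦6, 4↦7, 5↦2, 6↦3, 7↦0, 8↦5, 9↦8, 10↦10]  zeros at y ∈ {7}
  x = 4: [0↦3, 1↦7, 2↦0, 3↦5, 4↦1, 5↦0, 6↦3, 7↦0, 8↦3, 9↦2, 10↦9]  zeros at y ∈ {2, 5, 7}
  x = 5: [0↦1, 1↦10, 2↦6, 3↦1, 4↦7, 5↦3, 6↦1, 7↦2, 8↦7, 9↦6, 10↦0]  zeros at y ∈ {10}
  x = 6: [0↦0, 1↦7, 2↦10, 3↦10, 4↦8, 5↦5, 6↦2, 7↦0, 8↦0, 9↦3, 10↦10]  zeros at y ∈ {0, 7, 8}
  x = 7: [0↦5, 1↦3, 2↦6, 3↦4, 4↦9, 5↦0, 6↦0, 7↦10, 8↦9, 9↦9, 10↦0]  zeros at y ∈ {5, 6, 10}
  x = 8: [0↦10, 1↦3, 2↦10, 3↦10, 4↦4, 5↦4, 6↦0, 7↦4, 8↦6, 9↦7, 10↦8]  zeros at y ∈ {6}
  x = 9: [0↦9, 1↦1, 2↦5, 3↦0, 4↦9, 5↦0, 6↦7, 7↦9, 8↦7, 9↦2, 10↦6]  zeros at y ∈ {3, 5}
  x = 10: [0↦7, 1↦2, 2↦7, 3↦1, 4↦7, 5↦4, 6↦4, 7↦8, 8↦6, 9↦10, 10↦10]  zeros at y ∈ ∅
Collecting zeros: affine points = {(0, 1), (1, 1), (3, 7), (4, 2), (4, 5), (4, 7), (5, 10), (6, 0), (6, 7), (6, 8), (7, 5), (7, 6), (7, 10), (8, 6), (9, 3), (9, 5)}.
Total count |C(F_11)_aff| = 16.


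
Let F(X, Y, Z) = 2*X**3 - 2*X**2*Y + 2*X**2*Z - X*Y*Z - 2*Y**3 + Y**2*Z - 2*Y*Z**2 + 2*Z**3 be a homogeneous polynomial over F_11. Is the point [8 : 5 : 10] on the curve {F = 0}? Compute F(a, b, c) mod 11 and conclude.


F(8,5,10) ≡ 9 (mod 11); P is NOT on the curve.

Evaluate F(8, 5, 10) term-by-term (mod 11).
  2*X**3 ↦ 2·512·1·1 = 1024
  -2*X**2*Y ↦ -2·64·5·1 = -640
  2*X**2*Z ↦ 2·64·1·10 = 1280
  -X*Y*Z ↦ -1·8·5·10 = -400
  -2*Y**3 ↦ -2·1·125·1 = -250
  Y**2*Z ↦ 1·1·25·10 = 250
  -2*Y*Z**2 ↦ -2·1·5·100 = -1000
  2*Z**3 ↦ 2·1·1·1000 = 2000
Sum: F(8, 5, 10) = (1024) + (-640) + (1280) + (-400) + (-250) + (250) + (-1000) + (2000) = 2264.
Reducing mod 11: 2264 ≡ 9 (mod 11).
Since F(a, b, c) ≡ 9 ≠ 0 (mod 11), P does NOT lie on the curve.


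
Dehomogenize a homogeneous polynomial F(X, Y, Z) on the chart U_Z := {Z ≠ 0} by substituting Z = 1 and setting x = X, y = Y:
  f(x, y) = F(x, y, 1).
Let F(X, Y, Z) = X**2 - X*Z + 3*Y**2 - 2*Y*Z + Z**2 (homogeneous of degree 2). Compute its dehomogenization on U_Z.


f(x, y) = x**2 - x + 3*y**2 - 2*y + 1

On U_Z we set Z = 1. Each monomial c·X^i·Y^j·Z^k in F becomes c·x^i·y^j·1^k = c·x^i·y^j.
Substituting Z = 1: F(X, Y, 1) = x**2 - x + 3*y**2 - 2*y + 1.
Note: deg(f) ≤ deg(F) = 2; strict inequality happens when F is divisible by Z (lost terms).


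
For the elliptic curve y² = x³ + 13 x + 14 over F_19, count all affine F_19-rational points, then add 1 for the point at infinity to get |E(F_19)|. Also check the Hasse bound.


Affine points = {(1, 3), (1, 16), (3, 2), (3, 17), (4, 4), (4, 15), (6, 2), (6, 17), (7, 7), (7, 12), (9, 9), (9, 10), (10, 2), (10, 17), (11, 5), (11, 14), (12, 6), (12, 13), (13, 9), (13, 10), (16, 9), (16, 10), (18, 0)}; affine count = 23; |E(F_19)| = 24.

Discriminant check: Δ ∝ 4a³ + 27b² = 4·13³ + 27·14² = 4·2197 + 27·196 ≡ 1 (mod 19). Nonzero ⇒ E is nonsingular.
For each x ∈ F_19, compute rhs = x³ + 13·x + 14 mod 19, then count y ∈ F_19 with y² ≡ rhs.
  x = 0: rhs = 14, matching y values: none (0 points).
  x = 1: rhs = 9, matching y values: 3, 16 (2 points).
  x = 2: rhs = 10, matching y values: none (0 points).
  x = 3: rhs = 4, matching y values: 2, 17 (2 points).
  x = 4: rhs = 16, matching y values: 4, 15 (2 points).
  x = 5: rhs = 14, matching y values: none (0 points).
  x = 6: rhs = 4, matching y values: 2, 17 (2 points).
  x = 7: rhs = 11, matching y values: 7, 12 (2 points).
  x = 8: rhs = 3, matching y values: none (0 points).
  x = 9: rhs = 5, matching y values: 9, 10 (2 points).
  x = 10: rhs = 4, matching y values: 2, 17 (2 points).
  x = 11: rhs = 6, matching y values: 5, 14 (2 points).
  x = 12: rhs = 17, matching y values: 6, 13 (2 points).
  x = 13: rhs = 5, matching y values: 9, 10 (2 points).
  x = 14: rhs = 14, matching y values: none (0 points).
  x = 15: rhs = 12, matching y values: none (0 points).
  x = 16: rhs = 5, matching y values: 9, 10 (2 points).
  x = 17: rhs = 18, matching y values: none (0 points).
  x = 18: rhs = 0, matching y values: 0 (1 points).
Total affine count: 23.
Full point count |E(F_19)| = 23 + 1 = 24.
Hasse bound: |24 − (19+1)| = |4| = 4 ≤ 2√19 ≈ 8.7178 ✓.


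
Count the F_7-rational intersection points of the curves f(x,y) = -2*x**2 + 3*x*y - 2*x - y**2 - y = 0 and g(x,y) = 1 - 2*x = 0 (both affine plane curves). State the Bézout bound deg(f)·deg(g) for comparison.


Common zeros: ∅; count = 0; Bézout bound = 2.

deg(f) = 2, deg(g) = 1, so Bézout bound = 2.
Scan x ∈ F_7. For each x, list the y ∈ F_7 with f(x, y) ≡ 0 and those with g(x, y) ≡ 0 (mod 7); the common zeros in that column are the intersection.
  x = 0: f ≡ 0 at y ∈ {0, 6}; g ≡ 0 at y ∈ ∅; common: ∅.
  x = 1: f ≡ 0 at y ∈ {3, 6}; g ≡ 0 at y ∈ ∅; common: ∅.
  x = 2: f ≡ 0 at y ∈ ∅; g ≡ 0 at y ∈ ∅; common: ∅.
  x = 3: f ≡ 0 at y ∈ ∅; g ≡ 0 at y ∈ ∅; common: ∅.
  x = 4: f ≡ 0 at y ∈ ∅; g ≡ 0 at y ∈ {0, 1, 2, 3, 4, 5, 6}; common: ∅.
  x = 5: f ≡ 0 at y ∈ ∅; g ≡ 0 at y ∈ ∅; common: ∅.
  x = 6: f ≡ 0 at y ∈ {0, 3}; g ≡ 0 at y ∈ ∅; common: ∅.
Collecting: common zeros = ∅, so the count is 0.
Comparison with the Bézout bound: 0 ≤ 2 = deg(f)·deg(g), as expected for curves with no common component (the affine F_7-count falls short of the bound because intersections may lie at infinity, over extension fields, or carry multiplicity).


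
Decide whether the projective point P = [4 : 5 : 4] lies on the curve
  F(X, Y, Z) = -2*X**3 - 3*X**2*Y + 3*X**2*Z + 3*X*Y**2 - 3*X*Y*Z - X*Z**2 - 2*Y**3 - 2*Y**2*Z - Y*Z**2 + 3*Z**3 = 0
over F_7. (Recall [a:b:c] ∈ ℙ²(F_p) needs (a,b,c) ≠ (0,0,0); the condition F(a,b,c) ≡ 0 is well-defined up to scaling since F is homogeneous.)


F(4,5,4) ≡ 0 (mod 7); P is on the curve.

Evaluate F(4, 5, 4) term-by-term (mod 7).
  -2*X**3 ↦ -2·64·1·1 = -128
  -3*X**2*Y ↦ -3·16·5·1 = -240
  3*X**2*Z ↦ 3·16·1·4 = 192
  3*X*Y**2 ↦ 3·4·25·1 = 300
  -3*X*Y*Z ↦ -3·4·5·4 = -240
  -X*Z**2 ↦ -1·4·1·16 = -64
  -2*Y**3 ↦ -2·1·125·1 = -250
  -2*Y**2*Z ↦ -2·1·25·4 = -200
  -Y*Z**2 ↦ -1·1·5·16 = -80
  3*Z**3 ↦ 3·1·1·64 = 192
Sum: F(4, 5, 4) = (-128) + (-240) + (192) + (300) + (-240) + (-64) + (-250) + (-200) + (-80) + (192) = -518.
Reducing mod 7: -518 ≡ 0 (mod 7).
Since F(a, b, c) ≡ 0 (mod 7), P lies on the curve.


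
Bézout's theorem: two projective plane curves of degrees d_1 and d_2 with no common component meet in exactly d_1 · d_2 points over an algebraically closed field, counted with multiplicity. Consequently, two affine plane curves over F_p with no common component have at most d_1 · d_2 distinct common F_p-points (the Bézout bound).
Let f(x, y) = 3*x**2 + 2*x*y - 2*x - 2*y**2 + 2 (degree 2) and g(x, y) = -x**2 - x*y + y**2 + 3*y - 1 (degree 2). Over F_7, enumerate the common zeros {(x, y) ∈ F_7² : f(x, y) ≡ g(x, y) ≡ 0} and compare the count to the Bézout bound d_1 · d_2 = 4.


Common zeros: ∅; count = 0; Bézout bound = 4.

deg(f) = 2, deg(g) = 2, so Bézout bound = 4.
Scan x ∈ F_7. For each x, list the y ∈ F_7 with f(x, y) ≡ 0 and those with g(x, y) ≡ 0 (mod 7); the common zeros in that column are the intersection.
  x = 0: f ≡ 0 at y ∈ {1, 6}; g ≡ 0 at y ∈ ∅; common: ∅.
  x = 1: f ≡ 0 at y ∈ {4}; g ≡ 0 at y ∈ ∅; common: ∅.
  x = 2: f ≡ 0 at y ∈ ∅; g ≡ 0 at y ∈ {3}; common: ∅.
  x = 3: f ≡ 0 at y ∈ ∅; g ≡ 0 at y ∈ ∅; common: ∅.
  x = 4: f ≡ 0 at y ∈ {0, 4}; g ≡ 0 at y ∈ ∅; common: ∅.
  x = 5: f ≡ 0 at y ∈ ∅; g ≡ 0 at y ∈ ∅; common: ∅.
  x = 6: f ≡ 0 at y ∈ {0, 6}; g ≡ 0 at y ∈ ∅; common: ∅.
Collecting: common zeros = ∅, so the count is 0.
Comparison with the Bézout bound: 0 ≤ 4 = deg(f)·deg(g), as expected for curves with no common component (the affine F_7-count falls short of the bound because intersections may lie at infinity, over extension fields, or carry multiplicity).
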